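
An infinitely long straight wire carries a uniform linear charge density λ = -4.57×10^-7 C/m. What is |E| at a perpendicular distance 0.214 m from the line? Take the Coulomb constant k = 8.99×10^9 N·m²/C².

|E| = 3.84×10^4 V/m

Take a coaxial cylindrical Gaussian surface of radius r = 0.214 m and length L.
Q_enc = λL, so λ_enc = -4.57×10^-7 C/m.
Applying ∮E·dA = Q_enc/ε₀ with the end caps contributing no flux:
E = 2k|λ_enc|/r = 2(8.99×10^9)(4.57×10^-7)/(0.214) = 3.84×10^4 N/C.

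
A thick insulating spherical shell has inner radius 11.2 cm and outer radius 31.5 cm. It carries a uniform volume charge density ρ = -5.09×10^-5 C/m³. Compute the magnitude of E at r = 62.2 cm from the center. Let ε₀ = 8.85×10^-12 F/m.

Use a concentric Gaussian sphere at r = 62.2 cm (r > 31.5 cm, enclosing the whole shell).
Q_enc = ρ·(4π/3)(b³ − a³) = (-5.09e-5)·(4π/3)·((0.315)³ − (0.112)³) = -6.365×10^-6 C.
Applying ∮E·dA = Q_enc/ε₀ with Φ = E(4πr²):
E = |Q_enc|/(4πε₀r²) = (6.365×10^-6)/(4π·8.85×10^-12·(0.622)²) = 1.48e5 N/C.

E ≈ 1.48×10^5 N/C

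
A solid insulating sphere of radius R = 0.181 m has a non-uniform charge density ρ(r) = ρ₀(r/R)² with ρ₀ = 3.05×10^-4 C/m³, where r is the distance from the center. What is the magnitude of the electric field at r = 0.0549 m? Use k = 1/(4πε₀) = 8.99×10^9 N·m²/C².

|E| ≈ 3.48e4 V/m

Symmetry ⇒ E = E(r) r̂. Gaussian sphere of radius r = 0.0549 m (r < R).
Q_enc = ∫₀^r ρ(r')·4πr'² dr' = (4πρ₀/R²) ∫₀^r r'^4 dr' = 4πρ₀ r^5/(5·R²) = 1.167e-8 C.
Applying ∮E·dA = Q_enc/ε₀ with Φ = E(4πr²):
E = k|Q_enc|/r² = (8.99×10^9)(1.167e-8)/(0.0549)² = 3.48×10^4 N/C.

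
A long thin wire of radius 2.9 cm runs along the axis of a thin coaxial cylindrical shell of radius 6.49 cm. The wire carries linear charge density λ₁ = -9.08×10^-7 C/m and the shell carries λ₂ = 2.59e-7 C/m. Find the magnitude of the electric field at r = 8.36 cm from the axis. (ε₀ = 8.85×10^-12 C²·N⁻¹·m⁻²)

Take a coaxial cylindrical Gaussian surface of radius r = 8.36 cm and length L (r > 6.49 cm, enclosing both).
λ_enc = λ₁ + λ₂ = (-9.08×10^-7) + (2.59e-7) = -6.49×10^-7 C/m.
Since E is radial and uniform over the curved surface, Φ = E·2πrL = Q_enc/ε₀ = λ_enc L/ε₀.
E = |λ_enc|/(2πε₀r) = (6.49×10^-7)/(2π·8.85×10^-12·0.0836) = 1.40×10^5 N/C.

E = 1.40×10^5 N/C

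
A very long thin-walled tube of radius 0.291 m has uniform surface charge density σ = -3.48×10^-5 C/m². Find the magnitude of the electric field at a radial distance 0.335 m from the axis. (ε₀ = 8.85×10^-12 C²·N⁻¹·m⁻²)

Coaxial Gaussian cylinder, radius r = 0.335 m, length L (r > 0.291 m).
The whole shell is enclosed: λ_enc = σ·2πR = (-3.48×10^-5)·2π·(0.291) = -6.363e-5 C/m.
Gauss's law: E·2πrL = λ_enc L/ε₀.
E = |λ_enc|/(2πε₀r) = (6.363×10^-5)/(2π·8.85×10^-12·0.335) = 3.42e6 N/C.

|E| ≈ 3.42×10^6 N/C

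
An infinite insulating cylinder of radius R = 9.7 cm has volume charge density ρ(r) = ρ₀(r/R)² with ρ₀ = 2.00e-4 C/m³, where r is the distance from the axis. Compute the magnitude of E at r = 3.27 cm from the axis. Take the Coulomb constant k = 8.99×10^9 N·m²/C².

|E| = 2.10×10^4 N/C

Coaxial Gaussian cylinder, radius r = 3.27 cm, length L (r < R).
λ_enc = ∫₀^r ρ(r')·2πr' dr' = (2πρ₀/R²)·r^4/4 = 3.818×10^-8 C/m.
By Gauss's law (flux through the curved wall only), E·2πrL = λ_enc L/ε₀.
E = 2k|λ_enc|/r = 2(8.99×10^9)(3.818e-8)/(0.0327) = 2.10e4 N/C.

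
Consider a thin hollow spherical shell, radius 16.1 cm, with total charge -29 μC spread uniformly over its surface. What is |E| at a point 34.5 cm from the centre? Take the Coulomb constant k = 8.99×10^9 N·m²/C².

2.19×10^6 N/C

By spherical symmetry E is radial; choose a Gaussian sphere of radius r = 34.5 cm (r > 16.1 cm).
The entire shell is enclosed: Q_enc = -2.90×10^-5 C.
Gauss's law: E·4πr² = Q_enc/ε₀.
E = k|Q_enc|/r² = (8.99×10^9)(2.90e-5)/(0.345)² = 2.19×10^6 N/C.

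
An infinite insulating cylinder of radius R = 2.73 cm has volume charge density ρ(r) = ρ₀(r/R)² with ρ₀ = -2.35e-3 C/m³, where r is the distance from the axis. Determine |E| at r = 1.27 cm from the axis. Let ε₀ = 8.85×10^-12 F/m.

|E| ≈ 1.82×10^5 V/m

By cylindrical symmetry E is radial; use a coaxial Gaussian cylinder of radius 1.27 cm and length L (r < R).
λ_enc = ∫₀^r ρ(r')·2πr' dr' = (2πρ₀/R²)·r^4/4 = -1.288×10^-7 C/m.
Gauss's law: E·2πrL = λ_enc L/ε₀.
E = |λ_enc|/(2πε₀r) = (1.288e-7)/(2π·8.85×10^-12·0.0127) = 1.82e5 N/C.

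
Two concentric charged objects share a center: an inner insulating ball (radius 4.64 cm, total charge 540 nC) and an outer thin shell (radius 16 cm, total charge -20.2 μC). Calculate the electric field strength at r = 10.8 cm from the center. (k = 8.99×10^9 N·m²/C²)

E = 4.16×10^5 V/m

By spherical symmetry E is radial; choose a Gaussian sphere of radius r = 10.8 cm (between the bodies, 4.64 cm < r < 16 cm).
The shell at 16 cm lies outside the Gaussian surface, so Q_enc = 540 nC = 5.40×10^-7 C.
Applying ∮E·dA = Q_enc/ε₀ with Φ = E(4πr²):
E = k|Q_enc|/r² = (8.99×10^9)(5.40e-7)/(0.108)² = 4.16×10^5 N/C.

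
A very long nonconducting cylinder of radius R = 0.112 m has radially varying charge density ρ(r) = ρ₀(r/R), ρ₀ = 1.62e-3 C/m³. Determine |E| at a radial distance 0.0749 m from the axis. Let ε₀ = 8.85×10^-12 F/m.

Coaxial Gaussian cylinder, radius r = 0.0749 m, length L (r < R).
Integrating ρ over the cross-section to radius r: λ_enc = (2πρ₀/R) ∫₀^r r'^2 dr' = 2πρ₀ r^3/(3·R) = 1.273×10^-5 C/m.
By Gauss's law (flux through the curved wall only), E·2πrL = λ_enc L/ε₀.
E = |λ_enc|/(2πε₀r) = (1.273×10^-5)/(2π·8.85×10^-12·0.0749) = 3.06×10^6 N/C.

|E| = 3.06×10^6 N/C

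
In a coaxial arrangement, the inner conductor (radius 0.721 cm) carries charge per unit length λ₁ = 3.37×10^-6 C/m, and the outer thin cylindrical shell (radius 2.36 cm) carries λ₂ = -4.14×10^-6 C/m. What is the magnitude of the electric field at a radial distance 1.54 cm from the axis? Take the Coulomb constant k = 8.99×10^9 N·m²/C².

Take a coaxial cylindrical Gaussian surface of radius r = 1.54 cm and length L (between the conductors, 0.721 cm < r < 2.36 cm).
Only the inner wire is enclosed; the outer shell contributes nothing inside itself. λ_enc = λ₁ = 3.37×10^-6 C/m.
Gauss's law: E·2πrL = λ_enc L/ε₀.
E = 2k|λ_enc|/r = 2(8.99×10^9)(3.37e-6)/(0.0154) = 3.93×10^6 N/C.

3.93e6 N/C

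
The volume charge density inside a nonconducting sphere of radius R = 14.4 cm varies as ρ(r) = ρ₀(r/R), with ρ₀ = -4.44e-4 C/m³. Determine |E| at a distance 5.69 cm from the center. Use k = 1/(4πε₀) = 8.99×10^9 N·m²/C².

|E| = 2.82e5 N/C

Use a concentric Gaussian sphere at r = 5.69 cm (r < R).
Q_enc = ∫₀^r ρ(r')·4πr'² dr' = (4πρ₀/R) ∫₀^r r'^3 dr' = 4πρ₀ r^4/(4·R) = -1.015×10^-7 C.
Gauss's law: E·4πr² = Q_enc/ε₀.
E = k|Q_enc|/r² = (8.99×10^9)(1.015×10^-7)/(0.0569)² = 2.82×10^5 N/C.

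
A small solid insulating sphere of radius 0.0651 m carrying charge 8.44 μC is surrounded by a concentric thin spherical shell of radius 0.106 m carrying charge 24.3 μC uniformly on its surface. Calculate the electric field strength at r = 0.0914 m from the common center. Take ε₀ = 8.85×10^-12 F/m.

E = 9.08×10^6 V/m

Use a concentric Gaussian sphere at r = 0.0914 m (between the bodies, 0.0651 m < r < 0.106 m).
The shell at 0.106 m lies outside the Gaussian surface, so Q_enc = 8.44 μC = 8.44×10^-6 C.
Applying ∮E·dA = Q_enc/ε₀ with Φ = E(4πr²):
E = |Q_enc|/(4πε₀r²) = (8.44×10^-6)/(4π·8.85×10^-12·(0.0914)²) = 9.08e6 N/C.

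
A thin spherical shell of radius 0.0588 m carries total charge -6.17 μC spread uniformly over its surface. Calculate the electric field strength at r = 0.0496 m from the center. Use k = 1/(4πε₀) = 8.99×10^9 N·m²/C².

E = 0

Use a concentric Gaussian sphere at r = 0.0496 m (inside the shell, r < 0.0588 m).
All the charge is outside the Gaussian surface: Q_enc = 0, hence E = 0 everywhere inside the shell.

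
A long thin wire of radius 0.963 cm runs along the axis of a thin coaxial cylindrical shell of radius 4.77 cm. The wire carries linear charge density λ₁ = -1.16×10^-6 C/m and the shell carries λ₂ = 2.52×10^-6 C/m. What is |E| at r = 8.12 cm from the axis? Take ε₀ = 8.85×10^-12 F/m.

|E| ≈ 3.01×10^5 N/C

By cylindrical symmetry E is radial; use a coaxial Gaussian cylinder of radius 8.12 cm and length L (r > 4.77 cm, enclosing both).
λ_enc = λ₁ + λ₂ = (-1.16×10^-6) + (2.52×10^-6) = 1.36×10^-6 C/m.
By Gauss's law (flux through the curved wall only), E·2πrL = λ_enc L/ε₀.
E = |λ_enc|/(2πε₀r) = (1.36×10^-6)/(2π·8.85×10^-12·0.0812) = 3.01×10^5 N/C.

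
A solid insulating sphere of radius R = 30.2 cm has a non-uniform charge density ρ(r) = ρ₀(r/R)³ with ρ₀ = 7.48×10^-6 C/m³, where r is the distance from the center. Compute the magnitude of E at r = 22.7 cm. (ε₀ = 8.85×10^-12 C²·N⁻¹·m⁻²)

E ≈ 1.36×10^4 N/C

Use a concentric Gaussian sphere at r = 22.7 cm (r < R).
Integrate the density: Q_enc = 4π ∫₀^r ρ₀(r'/R)^3 r'² dr' = 4πρ₀ r^6/(6·R³) = 7.782×10^-8 C.
Applying ∮E·dA = Q_enc/ε₀ with Φ = E(4πr²):
E = |Q_enc|/(4πε₀r²) = (7.782e-8)/(4π·8.85×10^-12·(0.227)²) = 1.36×10^4 N/C.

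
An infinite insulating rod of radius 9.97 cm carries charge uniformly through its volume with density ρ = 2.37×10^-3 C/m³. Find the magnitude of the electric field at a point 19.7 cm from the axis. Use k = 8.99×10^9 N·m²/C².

|E| = 6.75×10^6 N/C

Coaxial Gaussian cylinder, radius r = 19.7 cm, length L (r > 9.97 cm, full cross-section enclosed).
λ_enc = ρ·πR² = (2.37×10^-3)π(0.0997)² = 7.401×10^-5 C/m.
Gauss's law: E·2πrL = λ_enc L/ε₀.
E = 2k|λ_enc|/r = 2(8.99×10^9)(7.401×10^-5)/(0.197) = 6.75×10^6 N/C.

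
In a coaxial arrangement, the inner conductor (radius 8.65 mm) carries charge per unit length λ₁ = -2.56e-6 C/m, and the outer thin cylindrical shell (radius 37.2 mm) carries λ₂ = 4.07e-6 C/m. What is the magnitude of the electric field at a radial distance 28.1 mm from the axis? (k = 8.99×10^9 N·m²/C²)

|E| ≈ 1.64×10^6 N/C

By cylindrical symmetry E is radial; use a coaxial Gaussian cylinder of radius 28.1 mm and length L (between the conductors, 8.65 mm < r < 37.2 mm).
The shell at 37.2 mm lies outside the Gaussian surface, so λ_enc = λ₁ = -2.56×10^-6 C/m.
By Gauss's law (flux through the curved wall only), E·2πrL = λ_enc L/ε₀.
E = 2k|λ_enc|/r = 2(8.99×10^9)(2.56e-6)/(0.0281) = 1.64×10^6 N/C.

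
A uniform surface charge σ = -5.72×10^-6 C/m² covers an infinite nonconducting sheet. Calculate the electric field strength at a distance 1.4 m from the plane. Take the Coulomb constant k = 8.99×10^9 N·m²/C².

Choose a cylindrical pillbox piercing the sheet, end faces (area A) parallel to it.
Flux Φ = 2EA and Q_enc = σA, so 2EA = σA/ε₀ ⇒ E = |σ|/(2ε₀), independent of distance.
E = 2πk|σ| = 2π(8.99×10^9)(5.72×10^-6) = 3.23×10^5 N/C.

E ≈ 3.23×10^5 N/C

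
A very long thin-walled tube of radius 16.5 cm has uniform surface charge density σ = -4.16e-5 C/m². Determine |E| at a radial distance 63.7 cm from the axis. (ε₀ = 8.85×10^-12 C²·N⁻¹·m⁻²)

Coaxial Gaussian cylinder, radius r = 63.7 cm, length L (r > 16.5 cm).
The whole shell is enclosed: λ_enc = σ·2πR = (-4.16×10^-5)·2π·(0.165) = -4.313e-5 C/m.
Gauss's law: E·2πrL = λ_enc L/ε₀.
E = |λ_enc|/(2πε₀r) = (4.313e-5)/(2π·8.85×10^-12·0.637) = 1.22×10^6 N/C.

E ≈ 1.22×10^6 V/m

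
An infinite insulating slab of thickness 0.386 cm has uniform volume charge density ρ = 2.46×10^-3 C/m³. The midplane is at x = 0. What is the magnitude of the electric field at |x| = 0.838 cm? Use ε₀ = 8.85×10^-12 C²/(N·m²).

The point |x| = 0.838 cm lies outside the slab (half-thickness 0.00193 m). A symmetric pillbox spanning the full slab encloses Q_enc = ρ·d·A.
Flux = 2EA ⇒ E = |ρ|d/(2ε₀), independent of distance outside.
E = (2.46e-3)(0.00386)/(2·8.85×10^-12) = 5.36×10^5 N/C.

5.36e5 N/C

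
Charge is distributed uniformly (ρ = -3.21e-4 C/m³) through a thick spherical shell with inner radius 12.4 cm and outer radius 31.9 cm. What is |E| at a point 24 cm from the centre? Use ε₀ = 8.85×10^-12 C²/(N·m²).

Symmetry ⇒ E = E(r) r̂. Gaussian sphere of radius r = 24 cm (within the shell material, 12.4 cm < r < 31.9 cm).
Enclosed charge is the volume from a to r: Q_enc = (4π/3)ρ(r³ − a³) = -1.602×10^-5 C.
Applying ∮E·dA = Q_enc/ε₀ with Φ = E(4πr²):
E = |Q_enc|/(4πε₀r²) = (1.602×10^-5)/(4π·8.85×10^-12·(0.24)²) = 2.50e6 N/C.

2.50×10^6 N/C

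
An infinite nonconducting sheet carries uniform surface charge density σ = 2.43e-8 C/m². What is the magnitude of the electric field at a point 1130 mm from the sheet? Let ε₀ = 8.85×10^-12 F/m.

Choose a cylindrical pillbox piercing the sheet, end faces (area A) parallel to it.
Only the two end caps contribute flux: Φ = 2EA. With Q_enc = σA, Gauss's law gives E = |σ|/(2ε₀).
E = |σ|/(2ε₀) = (2.43×10^-8)/(2·8.85×10^-12) = 1.37e3 N/C.

|E| ≈ 1.37×10^3 V/m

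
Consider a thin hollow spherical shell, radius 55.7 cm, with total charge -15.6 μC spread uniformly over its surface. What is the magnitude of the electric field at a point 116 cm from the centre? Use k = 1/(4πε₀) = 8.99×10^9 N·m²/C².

Take a concentric spherical Gaussian surface of radius r = 116 cm (r > 55.7 cm).
The entire shell is enclosed: Q_enc = -1.56×10^-5 C.
Gauss's law: E·4πr² = Q_enc/ε₀.
E = k|Q_enc|/r² = (8.99×10^9)(1.56e-5)/(1.16)² = 1.04e5 N/C.

|E| = 1.04×10^5 N/C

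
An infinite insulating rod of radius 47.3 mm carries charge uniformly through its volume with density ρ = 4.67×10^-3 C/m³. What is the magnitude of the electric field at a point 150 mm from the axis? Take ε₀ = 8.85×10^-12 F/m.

E ≈ 3.94e6 N/C

Take a coaxial cylindrical Gaussian surface of radius r = 150 mm and length L (r > 47.3 mm, full cross-section enclosed).
λ_enc = ρ·πR² = (4.67e-3)π(0.0473)² = 3.282×10^-5 C/m.
Since E is radial and uniform over the curved surface, Φ = E·2πrL = Q_enc/ε₀ = λ_enc L/ε₀.
E = |λ_enc|/(2πε₀r) = (3.282×10^-5)/(2π·8.85×10^-12·0.15) = 3.94×10^6 N/C.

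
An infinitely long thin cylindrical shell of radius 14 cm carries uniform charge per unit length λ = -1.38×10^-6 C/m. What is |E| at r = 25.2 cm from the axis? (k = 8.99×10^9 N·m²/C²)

Coaxial Gaussian cylinder, radius r = 25.2 cm, length L (r > 14 cm).
The full line charge is enclosed: λ_enc = -1.38×10^-6 C/m.
Gauss's law: E·2πrL = λ_enc L/ε₀.
E = 2k|λ_enc|/r = 2(8.99×10^9)(1.38×10^-6)/(0.252) = 9.85e4 N/C.

9.85×10^4 N/C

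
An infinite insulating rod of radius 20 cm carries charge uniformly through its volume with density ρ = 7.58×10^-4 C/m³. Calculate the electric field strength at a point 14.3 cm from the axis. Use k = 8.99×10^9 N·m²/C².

6.12×10^6 V/m

Choose a coaxial cylinder of radius r = 14.3 cm (arbitrary length L) as the Gaussian surface (r < R).
Charge inside radius r per length L is ρ·πr²·L, so λ_enc = ρπr² = 4.87×10^-5 C/m.
Applying ∮E·dA = Q_enc/ε₀ with the end caps contributing no flux:
E = 2k|λ_enc|/r = 2(8.99×10^9)(4.87e-5)/(0.143) = 6.12e6 N/C.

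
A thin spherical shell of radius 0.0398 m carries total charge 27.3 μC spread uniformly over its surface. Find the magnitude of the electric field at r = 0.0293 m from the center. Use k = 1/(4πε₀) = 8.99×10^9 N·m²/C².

E = 0 (no enclosed charge)

Symmetry ⇒ E = E(r) r̂. Gaussian sphere of radius r = 0.0293 m (inside the shell, r < 0.0398 m).
No charge lies within this surface, so Q_enc = 0 and Gauss's law gives E·4πr² = 0 ⇒ E = 0.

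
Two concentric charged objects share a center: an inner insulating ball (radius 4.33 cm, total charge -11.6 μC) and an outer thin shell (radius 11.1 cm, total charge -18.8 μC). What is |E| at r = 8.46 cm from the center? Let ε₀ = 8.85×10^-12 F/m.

E = 1.46×10^7 N/C

Use a concentric Gaussian sphere at r = 8.46 cm (between the bodies, 4.33 cm < r < 11.1 cm).
Only the inner charge is enclosed; the outer shell contributes nothing inside itself. Q_enc = -11.6 μC = -1.16×10^-5 C.
By Gauss's law, ∮E·dA = E·4πr² = Q_enc/ε₀.
E = |Q_enc|/(4πε₀r²) = (1.16e-5)/(4π·8.85×10^-12·(0.0846)²) = 1.46×10^7 N/C.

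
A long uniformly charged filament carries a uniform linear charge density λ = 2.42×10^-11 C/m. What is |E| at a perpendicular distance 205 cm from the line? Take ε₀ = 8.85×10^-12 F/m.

Coaxial Gaussian cylinder, radius r = 205 cm, length L.
Q_enc = λL, so λ_enc = 2.42e-11 C/m.
Applying ∮E·dA = Q_enc/ε₀ with the end caps contributing no flux:
E = |λ_enc|/(2πε₀r) = (2.42×10^-11)/(2π·8.85×10^-12·2.05) = 0.212 N/C.

E = 0.212 V/m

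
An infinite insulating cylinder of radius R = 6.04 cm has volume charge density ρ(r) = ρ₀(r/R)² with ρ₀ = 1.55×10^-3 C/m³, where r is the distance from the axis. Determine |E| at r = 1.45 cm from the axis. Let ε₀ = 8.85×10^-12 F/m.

Take a coaxial cylindrical Gaussian surface of radius r = 1.45 cm and length L (r < R).
Integrating ρ over the cross-section to radius r: λ_enc = (2πρ₀/R²) ∫₀^r r'^3 dr' = 2πρ₀ r^4/(4·R²) = 2.95e-8 C/m.
Applying ∮E·dA = Q_enc/ε₀ with the end caps contributing no flux:
E = |λ_enc|/(2πε₀r) = (2.95e-8)/(2π·8.85×10^-12·0.0145) = 3.66e4 N/C.

|E| ≈ 3.66×10^4 V/m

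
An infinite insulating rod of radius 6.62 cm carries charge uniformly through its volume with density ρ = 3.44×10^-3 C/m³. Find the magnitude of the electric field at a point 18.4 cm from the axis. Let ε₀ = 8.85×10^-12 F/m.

Coaxial Gaussian cylinder, radius r = 18.4 cm, length L (r > 6.62 cm, full cross-section enclosed).
λ_enc = ρ·πR² = (3.44×10^-3)π(0.0662)² = 4.736×10^-5 C/m.
Applying ∮E·dA = Q_enc/ε₀ with the end caps contributing no flux:
E = |λ_enc|/(2πε₀r) = (4.736×10^-5)/(2π·8.85×10^-12·0.184) = 4.63e6 N/C.

|E| ≈ 4.63e6 V/m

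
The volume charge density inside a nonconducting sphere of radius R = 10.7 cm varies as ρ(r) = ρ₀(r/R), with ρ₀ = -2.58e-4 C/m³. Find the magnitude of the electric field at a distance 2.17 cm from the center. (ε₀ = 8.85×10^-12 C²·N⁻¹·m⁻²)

By spherical symmetry E is radial; choose a Gaussian sphere of radius r = 2.17 cm (r < R).
Integrate the density: Q_enc = 4π ∫₀^r ρ₀(r'/R)^1 r'² dr' = 4πρ₀ r^4/(4·R) = -1.68×10^-9 C.
Applying ∮E·dA = Q_enc/ε₀ with Φ = E(4πr²):
E = |Q_enc|/(4πε₀r²) = (1.68e-9)/(4π·8.85×10^-12·(0.0217)²) = 3.21×10^4 N/C.

E ≈ 3.21×10^4 N/C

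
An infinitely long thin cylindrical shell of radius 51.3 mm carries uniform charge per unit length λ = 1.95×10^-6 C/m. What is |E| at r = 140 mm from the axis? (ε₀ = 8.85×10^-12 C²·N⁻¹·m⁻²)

Coaxial Gaussian cylinder, radius r = 140 mm, length L (r > 51.3 mm).
The full line charge is enclosed: λ_enc = 1.95×10^-6 C/m.
By Gauss's law (flux through the curved wall only), E·2πrL = λ_enc L/ε₀.
E = |λ_enc|/(2πε₀r) = (1.95×10^-6)/(2π·8.85×10^-12·0.14) = 2.50e5 N/C.

|E| = 2.50×10^5 V/m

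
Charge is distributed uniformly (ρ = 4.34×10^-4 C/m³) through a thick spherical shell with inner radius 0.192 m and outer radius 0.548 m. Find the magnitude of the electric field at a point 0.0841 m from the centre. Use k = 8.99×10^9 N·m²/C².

E = 0

Take a concentric spherical Gaussian surface of radius r = 0.0841 m (r < 0.192 m, inside the empty cavity).
Q_enc = 0 (all charge lies at larger r); Gauss's law gives E = 0.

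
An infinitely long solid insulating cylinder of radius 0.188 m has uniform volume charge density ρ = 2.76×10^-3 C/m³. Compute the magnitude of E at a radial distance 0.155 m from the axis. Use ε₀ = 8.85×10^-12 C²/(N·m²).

Coaxial Gaussian cylinder, radius r = 0.155 m, length L (r < R).
Enclosed charge per unit length: λ_enc = ρ·πr² = (2.76×10^-3)π(0.155)² = 2.083e-4 C/m.
Applying ∮E·dA = Q_enc/ε₀ with the end caps contributing no flux:
E = |λ_enc|/(2πε₀r) = (2.083e-4)/(2π·8.85×10^-12·0.155) = 2.42×10^7 N/C.

E = 2.42×10^7 N/C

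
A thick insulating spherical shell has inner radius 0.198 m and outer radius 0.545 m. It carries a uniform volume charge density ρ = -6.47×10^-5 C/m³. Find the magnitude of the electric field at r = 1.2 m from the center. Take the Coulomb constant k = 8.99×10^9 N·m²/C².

Symmetry ⇒ E = E(r) r̂. Gaussian sphere of radius r = 1.2 m (r > 0.545 m, enclosing the whole shell).
Q_enc = ρ·(4π/3)(b³ − a³) = (-6.47×10^-5)·(4π/3)·((0.545)³ − (0.198)³) = -4.177e-5 C.
Since E is radial and uniform over the Gaussian sphere, Φ = E·4πr² = Q_enc/ε₀.
E = k|Q_enc|/r² = (8.99×10^9)(4.177×10^-5)/(1.2)² = 2.61×10^5 N/C.

E ≈ 2.61×10^5 N/C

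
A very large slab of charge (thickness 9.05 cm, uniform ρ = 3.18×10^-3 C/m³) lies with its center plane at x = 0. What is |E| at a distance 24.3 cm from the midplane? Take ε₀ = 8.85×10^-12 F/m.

|E| ≈ 1.63e7 N/C

The point |x| = 24.3 cm lies outside the slab (half-thickness 0.04525 m). A symmetric pillbox spanning the full slab encloses Q_enc = ρ·d·A.
Flux = 2EA ⇒ E = |ρ|d/(2ε₀), independent of distance outside.
E = (3.18e-3)(0.0905)/(2·8.85×10^-12) = 1.63e7 N/C.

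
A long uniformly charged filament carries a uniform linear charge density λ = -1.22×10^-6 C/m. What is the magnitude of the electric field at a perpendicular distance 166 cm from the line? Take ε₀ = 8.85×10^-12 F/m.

Choose a coaxial cylinder of radius r = 166 cm (arbitrary length L) as the Gaussian surface.
Q_enc = λL, so λ_enc = -1.22×10^-6 C/m.
Since E is radial and uniform over the curved surface, Φ = E·2πrL = Q_enc/ε₀ = λ_enc L/ε₀.
E = |λ_enc|/(2πε₀r) = (1.22×10^-6)/(2π·8.85×10^-12·1.66) = 1.32×10^4 N/C.

1.32×10^4 V/m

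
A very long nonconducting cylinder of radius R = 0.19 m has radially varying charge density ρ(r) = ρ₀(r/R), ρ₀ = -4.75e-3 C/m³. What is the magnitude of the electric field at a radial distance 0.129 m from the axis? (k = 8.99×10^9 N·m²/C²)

Coaxial Gaussian cylinder, radius r = 0.129 m, length L (r < R).
λ_enc = ∫₀^r ρ(r')·2πr' dr' = (2πρ₀/R)·r^3/3 = -1.124×10^-4 C/m.
Gauss's law: E·2πrL = λ_enc L/ε₀.
E = 2k|λ_enc|/r = 2(8.99×10^9)(1.124×10^-4)/(0.129) = 1.57×10^7 N/C.

1.57×10^7 N/C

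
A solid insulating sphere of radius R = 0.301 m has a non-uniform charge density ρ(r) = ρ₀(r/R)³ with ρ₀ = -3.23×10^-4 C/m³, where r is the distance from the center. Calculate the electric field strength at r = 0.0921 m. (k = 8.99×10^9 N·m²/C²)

Use a concentric Gaussian sphere at r = 0.0921 m (r < R).
Integrate the density: Q_enc = 4π ∫₀^r ρ₀(r'/R)^3 r'² dr' = 4πρ₀ r^6/(6·R³) = -1.514e-8 C.
Applying ∮E·dA = Q_enc/ε₀ with Φ = E(4πr²):
E = k|Q_enc|/r² = (8.99×10^9)(1.514×10^-8)/(0.0921)² = 1.60e4 N/C.

1.60e4 N/C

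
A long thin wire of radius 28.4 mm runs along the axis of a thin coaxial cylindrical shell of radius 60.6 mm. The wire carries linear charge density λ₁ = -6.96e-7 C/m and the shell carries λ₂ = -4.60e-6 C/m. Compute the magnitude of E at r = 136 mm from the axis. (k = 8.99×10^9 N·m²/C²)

|E| = 7.00×10^5 V/m

Take a coaxial cylindrical Gaussian surface of radius r = 136 mm and length L (r > 60.6 mm, enclosing both).
λ_enc = λ₁ + λ₂ = (-6.96×10^-7) + (-4.60e-6) = -5.296e-6 C/m.
By Gauss's law (flux through the curved wall only), E·2πrL = λ_enc L/ε₀.
E = 2k|λ_enc|/r = 2(8.99×10^9)(5.296×10^-6)/(0.136) = 7.00×10^5 N/C.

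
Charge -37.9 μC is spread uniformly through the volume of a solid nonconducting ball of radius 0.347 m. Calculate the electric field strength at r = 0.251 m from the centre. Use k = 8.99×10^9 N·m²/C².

E = 2.05×10^6 N/C

Use a concentric Gaussian sphere at r = 0.251 m (r < R).
For a uniform sphere the enclosed fraction is (r/R)³, so Q_enc = (-37.9 μC)(0.251/0.347)³ = -1.434e-5 C.
Applying ∮E·dA = Q_enc/ε₀ with Φ = E(4πr²):
E = k|Q_enc|/r² = (8.99×10^9)(1.434e-5)/(0.251)² = 2.05e6 N/C.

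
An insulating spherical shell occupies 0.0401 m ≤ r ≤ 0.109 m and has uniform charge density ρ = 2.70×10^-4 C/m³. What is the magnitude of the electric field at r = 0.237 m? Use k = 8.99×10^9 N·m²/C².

E = 2.23×10^5 N/C

Take a concentric spherical Gaussian surface of radius r = 0.237 m (r > 0.109 m, enclosing the whole shell).
Q_enc = ρ·(4π/3)(b³ − a³) = (2.70×10^-4)·(4π/3)·((0.109)³ − (0.0401)³) = 1.392×10^-6 C.
Gauss's law: E·4πr² = Q_enc/ε₀.
E = k|Q_enc|/r² = (8.99×10^9)(1.392×10^-6)/(0.237)² = 2.23×10^5 N/C.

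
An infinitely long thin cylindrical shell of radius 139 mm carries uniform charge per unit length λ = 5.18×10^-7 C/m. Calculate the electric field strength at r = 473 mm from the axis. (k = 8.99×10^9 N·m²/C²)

E = 1.97×10^4 V/m

Take a coaxial cylindrical Gaussian surface of radius r = 473 mm and length L (r > 139 mm).
The full line charge is enclosed: λ_enc = 5.18×10^-7 C/m.
Since E is radial and uniform over the curved surface, Φ = E·2πrL = Q_enc/ε₀ = λ_enc L/ε₀.
E = 2k|λ_enc|/r = 2(8.99×10^9)(5.18×10^-7)/(0.473) = 1.97×10^4 N/C.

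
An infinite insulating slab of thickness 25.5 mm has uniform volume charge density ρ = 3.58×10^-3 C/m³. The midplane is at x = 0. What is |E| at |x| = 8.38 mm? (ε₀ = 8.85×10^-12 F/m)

By symmetry E is perpendicular to the slab. A Gaussian pillbox from −8.38 mm to +8.38 mm (face area A) lies entirely within the slab.
Q_enc = ρ·(2x)·A and flux = 2EA, so 2EA = 2ρxA/ε₀ ⇒ E = |ρ|x/ε₀.
E = (3.58×10^-3)(0.00838)/(8.85×10^-12) = 3.39×10^6 N/C.

|E| ≈ 3.39×10^6 N/C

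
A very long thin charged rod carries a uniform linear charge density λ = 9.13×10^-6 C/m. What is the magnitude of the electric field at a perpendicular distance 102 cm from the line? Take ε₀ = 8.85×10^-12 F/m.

Choose a coaxial cylinder of radius r = 102 cm (arbitrary length L) as the Gaussian surface.
Q_enc = λL, so λ_enc = 9.13e-6 C/m.
Applying ∮E·dA = Q_enc/ε₀ with the end caps contributing no flux:
E = |λ_enc|/(2πε₀r) = (9.13×10^-6)/(2π·8.85×10^-12·1.02) = 1.61×10^5 N/C.

|E| ≈ 1.61×10^5 N/C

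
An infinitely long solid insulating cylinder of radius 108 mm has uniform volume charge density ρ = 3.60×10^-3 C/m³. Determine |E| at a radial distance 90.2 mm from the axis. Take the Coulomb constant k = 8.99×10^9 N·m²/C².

By cylindrical symmetry E is radial; use a coaxial Gaussian cylinder of radius 90.2 mm and length L (r < R).
Charge inside radius r per length L is ρ·πr²·L, so λ_enc = ρπr² = 9.202×10^-5 C/m.
Gauss's law: E·2πrL = λ_enc L/ε₀.
E = 2k|λ_enc|/r = 2(8.99×10^9)(9.202×10^-5)/(0.0902) = 1.83e7 N/C.

E = 1.83e7 N/C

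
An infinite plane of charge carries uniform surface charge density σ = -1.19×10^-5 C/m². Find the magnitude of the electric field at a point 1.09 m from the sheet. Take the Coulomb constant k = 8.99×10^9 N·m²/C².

6.72×10^5 N/C

By planar symmetry E is perpendicular to the sheet and uniform; use a Gaussian pillbox with flat faces of area A on each side of the sheet.
Only the two end caps contribute flux: Φ = 2EA. With Q_enc = σA, Gauss's law gives E = |σ|/(2ε₀).
E = 2πk|σ| = 2π(8.99×10^9)(1.19×10^-5) = 6.72×10^5 N/C.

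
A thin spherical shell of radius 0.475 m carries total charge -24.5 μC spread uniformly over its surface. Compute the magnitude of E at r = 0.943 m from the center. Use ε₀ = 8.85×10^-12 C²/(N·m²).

E ≈ 2.48×10^5 N/C

Symmetry ⇒ E = E(r) r̂. Gaussian sphere of radius r = 0.943 m (r > 0.475 m).
The entire shell is enclosed: Q_enc = -2.45×10^-5 C.
Gauss's law: E·4πr² = Q_enc/ε₀.
E = |Q_enc|/(4πε₀r²) = (2.45×10^-5)/(4π·8.85×10^-12·(0.943)²) = 2.48e5 N/C.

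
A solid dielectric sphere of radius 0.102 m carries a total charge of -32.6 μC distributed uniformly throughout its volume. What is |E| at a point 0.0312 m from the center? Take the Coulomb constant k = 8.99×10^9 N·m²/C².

Symmetry ⇒ E = E(r) r̂. Gaussian sphere of radius r = 0.0312 m (r < R).
For a uniform sphere the enclosed fraction is (r/R)³, so Q_enc = (-32.6 μC)(0.0312/0.102)³ = -9.33×10^-7 C.
Applying ∮E·dA = Q_enc/ε₀ with Φ = E(4πr²):
E = k|Q_enc|/r² = (8.99×10^9)(9.33×10^-7)/(0.0312)² = 8.62×10^6 N/C.

E = 8.62e6 N/C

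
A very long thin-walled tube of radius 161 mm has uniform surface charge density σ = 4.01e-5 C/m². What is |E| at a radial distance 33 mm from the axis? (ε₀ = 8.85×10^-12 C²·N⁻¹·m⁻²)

Coaxial Gaussian cylinder, radius r = 33 mm, length L (r < 161 mm, inside the shell).
All the surface charge lies outside this cylinder: Q_enc = 0, hence E = 0.

|E| = 0 V/m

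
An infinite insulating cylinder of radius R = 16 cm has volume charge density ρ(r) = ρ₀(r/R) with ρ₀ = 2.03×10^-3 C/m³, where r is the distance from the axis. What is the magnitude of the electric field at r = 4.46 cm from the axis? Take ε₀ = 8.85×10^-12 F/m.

|E| ≈ 9.51e5 N/C

Coaxial Gaussian cylinder, radius r = 4.46 cm, length L (r < R).
Integrating ρ over the cross-section to radius r: λ_enc = (2πρ₀/R) ∫₀^r r'^2 dr' = 2πρ₀ r^3/(3·R) = 2.357×10^-6 C/m.
Applying ∮E·dA = Q_enc/ε₀ with the end caps contributing no flux:
E = |λ_enc|/(2πε₀r) = (2.357e-6)/(2π·8.85×10^-12·0.0446) = 9.51e5 N/C.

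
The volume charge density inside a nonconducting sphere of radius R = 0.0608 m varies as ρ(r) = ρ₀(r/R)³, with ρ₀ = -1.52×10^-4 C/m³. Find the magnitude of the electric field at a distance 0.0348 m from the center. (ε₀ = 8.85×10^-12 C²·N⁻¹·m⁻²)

1.87e4 N/C

Take a concentric spherical Gaussian surface of radius r = 0.0348 m (r < R).
Q_enc = ∫₀^r ρ(r')·4πr'² dr' = (4πρ₀/R³) ∫₀^r r'^5 dr' = 4πρ₀ r^6/(6·R³) = -2.516×10^-9 C.
Gauss's law: E·4πr² = Q_enc/ε₀.
E = |Q_enc|/(4πε₀r²) = (2.516×10^-9)/(4π·8.85×10^-12·(0.0348)²) = 1.87×10^4 N/C.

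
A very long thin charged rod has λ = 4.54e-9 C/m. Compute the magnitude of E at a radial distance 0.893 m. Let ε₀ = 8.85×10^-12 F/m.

91.4 N/C

Take a coaxial cylindrical Gaussian surface of radius r = 0.893 m and length L.
Q_enc = λL, so λ_enc = 4.54e-9 C/m.
Gauss's law: E·2πrL = λ_enc L/ε₀.
E = |λ_enc|/(2πε₀r) = (4.54×10^-9)/(2π·8.85×10^-12·0.893) = 91.4 N/C.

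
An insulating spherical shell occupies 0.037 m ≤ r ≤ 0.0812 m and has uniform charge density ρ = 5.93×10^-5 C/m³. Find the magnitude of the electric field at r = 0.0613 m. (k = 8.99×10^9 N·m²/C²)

Take a concentric spherical Gaussian surface of radius r = 0.0613 m (within the shell material, 0.037 m < r < 0.0812 m).
Only the shell between 0.037 m and r is enclosed: Q_enc = ρ·(4π/3)(r³ − a³) = (5.93×10^-5)·(4π/3)·((0.0613)³ − (0.037)³) = 4.463×10^-8 C.
Applying ∮E·dA = Q_enc/ε₀ with Φ = E(4πr²):
E = k|Q_enc|/r² = (8.99×10^9)(4.463×10^-8)/(0.0613)² = 1.07×10^5 N/C.

|E| ≈ 1.07×10^5 N/C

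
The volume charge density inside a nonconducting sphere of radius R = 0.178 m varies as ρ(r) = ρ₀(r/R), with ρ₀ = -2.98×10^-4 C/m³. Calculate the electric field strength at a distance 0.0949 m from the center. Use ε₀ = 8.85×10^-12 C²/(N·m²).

Take a concentric spherical Gaussian surface of radius r = 0.0949 m (r < R).
Q_enc = ∫₀^r ρ(r')·4πr'² dr' = (4πρ₀/R) ∫₀^r r'^3 dr' = 4πρ₀ r^4/(4·R) = -4.266×10^-7 C.
Gauss's law: E·4πr² = Q_enc/ε₀.
E = |Q_enc|/(4πε₀r²) = (4.266×10^-7)/(4π·8.85×10^-12·(0.0949)²) = 4.26×10^5 N/C.

|E| ≈ 4.26×10^5 N/C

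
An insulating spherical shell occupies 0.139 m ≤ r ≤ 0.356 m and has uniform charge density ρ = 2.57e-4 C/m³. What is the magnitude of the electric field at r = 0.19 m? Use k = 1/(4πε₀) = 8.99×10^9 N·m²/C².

Take a concentric spherical Gaussian surface of radius r = 0.19 m (within the shell material, 0.139 m < r < 0.356 m).
Only the shell between 0.139 m and r is enclosed: Q_enc = ρ·(4π/3)(r³ − a³) = (2.57×10^-4)·(4π/3)·((0.19)³ − (0.139)³) = 4.493×10^-6 C.
Gauss's law: E·4πr² = Q_enc/ε₀.
E = k|Q_enc|/r² = (8.99×10^9)(4.493e-6)/(0.19)² = 1.12×10^6 N/C.

1.12e6 N/C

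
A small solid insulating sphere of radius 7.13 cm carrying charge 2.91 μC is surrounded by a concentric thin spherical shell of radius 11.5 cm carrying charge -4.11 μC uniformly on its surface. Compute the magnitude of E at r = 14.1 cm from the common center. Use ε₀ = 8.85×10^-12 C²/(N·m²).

E ≈ 5.43×10^5 V/m

Take a concentric spherical Gaussian surface of radius r = 14.1 cm (r > 11.5 cm, enclosing both).
Q_enc = (2.91 μC) + (-4.11 μC) = -1.20e-6 C.
Since E is radial and uniform over the Gaussian sphere, Φ = E·4πr² = Q_enc/ε₀.
E = |Q_enc|/(4πε₀r²) = (1.20e-6)/(4π·8.85×10^-12·(0.141)²) = 5.43e5 N/C.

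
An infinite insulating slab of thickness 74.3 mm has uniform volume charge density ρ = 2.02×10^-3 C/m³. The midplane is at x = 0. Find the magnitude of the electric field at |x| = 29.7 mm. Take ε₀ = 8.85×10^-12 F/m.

E = 6.78×10^6 N/C

By symmetry E is perpendicular to the slab. A Gaussian pillbox from −29.7 mm to +29.7 mm (face area A) lies entirely within the slab.
Q_enc = ρ·(2x)·A and flux = 2EA, so 2EA = 2ρxA/ε₀ ⇒ E = |ρ|x/ε₀.
E = (2.02e-3)(0.0297)/(8.85×10^-12) = 6.78e6 N/C.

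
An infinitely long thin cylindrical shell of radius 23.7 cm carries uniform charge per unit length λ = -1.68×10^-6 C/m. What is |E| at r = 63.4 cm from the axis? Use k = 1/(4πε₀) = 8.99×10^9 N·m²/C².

Take a coaxial cylindrical Gaussian surface of radius r = 63.4 cm and length L (r > 23.7 cm).
The full line charge is enclosed: λ_enc = -1.68×10^-6 C/m.
Applying ∮E·dA = Q_enc/ε₀ with the end caps contributing no flux:
E = 2k|λ_enc|/r = 2(8.99×10^9)(1.68×10^-6)/(0.634) = 4.76×10^4 N/C.

E ≈ 4.76e4 N/C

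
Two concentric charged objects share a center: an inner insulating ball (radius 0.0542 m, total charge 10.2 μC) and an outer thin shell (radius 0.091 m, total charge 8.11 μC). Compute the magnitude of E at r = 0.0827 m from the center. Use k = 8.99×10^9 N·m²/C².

|E| = 1.34×10^7 N/C

Symmetry ⇒ E = E(r) r̂. Gaussian sphere of radius r = 0.0827 m (between the bodies, 0.0542 m < r < 0.091 m).
The shell at 0.091 m lies outside the Gaussian surface, so Q_enc = 10.2 μC = 1.02e-5 C.
By Gauss's law, ∮E·dA = E·4πr² = Q_enc/ε₀.
E = k|Q_enc|/r² = (8.99×10^9)(1.02×10^-5)/(0.0827)² = 1.34×10^7 N/C.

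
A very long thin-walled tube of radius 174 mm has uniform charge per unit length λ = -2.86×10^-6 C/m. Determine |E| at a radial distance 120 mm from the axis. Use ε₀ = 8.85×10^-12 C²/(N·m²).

Take a coaxial cylindrical Gaussian surface of radius r = 120 mm and length L (r < 174 mm, inside the shell).
No charge is enclosed, so Gauss's law gives E·2πrL = 0 ⇒ E = 0.

|E| = 0 N/C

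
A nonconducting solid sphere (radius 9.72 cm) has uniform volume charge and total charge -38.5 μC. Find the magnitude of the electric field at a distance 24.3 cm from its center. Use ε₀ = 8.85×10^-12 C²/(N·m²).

By spherical symmetry E is radial; choose a Gaussian sphere of radius r = 24.3 cm (r > R, so the entire charge is enclosed).
Q_enc = -38.5 μC = -3.85×10^-5 C.
By Gauss's law, ∮E·dA = E·4πr² = Q_enc/ε₀.
E = |Q_enc|/(4πε₀r²) = (3.85×10^-5)/(4π·8.85×10^-12·(0.243)²) = 5.86×10^6 N/C.

|E| ≈ 5.86×10^6 N/C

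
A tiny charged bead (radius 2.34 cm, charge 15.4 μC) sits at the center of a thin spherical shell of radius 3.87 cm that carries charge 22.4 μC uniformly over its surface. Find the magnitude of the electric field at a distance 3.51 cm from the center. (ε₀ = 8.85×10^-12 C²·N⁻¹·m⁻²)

Symmetry ⇒ E = E(r) r̂. Gaussian sphere of radius r = 3.51 cm (between the bodies, 2.34 cm < r < 3.87 cm).
The shell at 3.87 cm lies outside the Gaussian surface, so Q_enc = 15.4 μC = 1.54e-5 C.
Gauss's law: E·4πr² = Q_enc/ε₀.
E = |Q_enc|/(4πε₀r²) = (1.54e-5)/(4π·8.85×10^-12·(0.0351)²) = 1.12e8 N/C.

E = 1.12×10^8 N/C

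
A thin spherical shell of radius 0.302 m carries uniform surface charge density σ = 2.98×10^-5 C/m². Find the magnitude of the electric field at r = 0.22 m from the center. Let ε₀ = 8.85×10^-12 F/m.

E = 0 (no enclosed charge)

By spherical symmetry E is radial; choose a Gaussian sphere of radius r = 0.22 m (inside the shell, r < 0.302 m).
All the charge is outside the Gaussian surface: Q_enc = 0, hence E = 0 everywhere inside the shell.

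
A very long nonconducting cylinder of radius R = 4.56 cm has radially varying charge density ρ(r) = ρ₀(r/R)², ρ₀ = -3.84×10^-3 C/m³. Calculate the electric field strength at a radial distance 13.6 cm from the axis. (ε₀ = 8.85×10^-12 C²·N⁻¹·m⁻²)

|E| = 1.66e6 N/C

By cylindrical symmetry E is radial; use a coaxial Gaussian cylinder of radius 13.6 cm and length L (r > R, full charge per length enclosed).
λ_enc = 2π ∫₀^R ρ₀(r'/R)^2 r' dr' = 2πρ₀R²/4 = -1.254e-5 C/m.
Applying ∮E·dA = Q_enc/ε₀ with the end caps contributing no flux:
E = |λ_enc|/(2πε₀r) = (1.254×10^-5)/(2π·8.85×10^-12·0.136) = 1.66e6 N/C.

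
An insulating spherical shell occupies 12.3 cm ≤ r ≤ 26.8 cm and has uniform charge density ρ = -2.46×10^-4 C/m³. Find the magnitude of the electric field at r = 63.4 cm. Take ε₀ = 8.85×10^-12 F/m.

E ≈ 4.01e5 V/m

Symmetry ⇒ E = E(r) r̂. Gaussian sphere of radius r = 63.4 cm (r > 26.8 cm, enclosing the whole shell).
Q_enc = ρ·(4π/3)(b³ − a³) = (-2.46×10^-4)·(4π/3)·((0.268)³ − (0.123)³) = -1.792×10^-5 C.
Since E is radial and uniform over the Gaussian sphere, Φ = E·4πr² = Q_enc/ε₀.
E = |Q_enc|/(4πε₀r²) = (1.792e-5)/(4π·8.85×10^-12·(0.634)²) = 4.01×10^5 N/C.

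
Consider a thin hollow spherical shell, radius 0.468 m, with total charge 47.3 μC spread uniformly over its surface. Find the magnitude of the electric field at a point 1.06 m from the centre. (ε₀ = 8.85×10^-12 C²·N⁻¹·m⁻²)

|E| ≈ 3.79×10^5 N/C

Take a concentric spherical Gaussian surface of radius r = 1.06 m (r > 0.468 m).
The entire shell is enclosed: Q_enc = 4.73×10^-5 C.
Since E is radial and uniform over the Gaussian sphere, Φ = E·4πr² = Q_enc/ε₀.
E = |Q_enc|/(4πε₀r²) = (4.73×10^-5)/(4π·8.85×10^-12·(1.06)²) = 3.79e5 N/C.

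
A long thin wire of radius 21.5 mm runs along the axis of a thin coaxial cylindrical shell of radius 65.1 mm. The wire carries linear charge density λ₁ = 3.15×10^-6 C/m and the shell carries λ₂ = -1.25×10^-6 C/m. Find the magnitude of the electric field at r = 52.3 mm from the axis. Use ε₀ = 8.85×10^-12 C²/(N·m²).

E = 1.08×10^6 V/m

Choose a coaxial cylinder of radius r = 52.3 mm (arbitrary length L) as the Gaussian surface (between the conductors, 21.5 mm < r < 65.1 mm).
The shell at 65.1 mm lies outside the Gaussian surface, so λ_enc = λ₁ = 3.15e-6 C/m.
By Gauss's law (flux through the curved wall only), E·2πrL = λ_enc L/ε₀.
E = |λ_enc|/(2πε₀r) = (3.15e-6)/(2π·8.85×10^-12·0.0523) = 1.08e6 N/C.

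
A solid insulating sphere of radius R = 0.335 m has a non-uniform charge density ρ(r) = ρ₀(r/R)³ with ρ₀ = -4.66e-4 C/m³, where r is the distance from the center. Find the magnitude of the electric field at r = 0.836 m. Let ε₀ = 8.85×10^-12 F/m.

By spherical symmetry E is radial; choose a Gaussian sphere of radius r = 0.836 m (r > R, all charge enclosed).
Q_enc = 4π ∫₀^R ρ₀(r'/R)^3 r'² dr' = 4πρ₀R³/6 = -3.669×10^-5 C.
By Gauss's law, ∮E·dA = E·4πr² = Q_enc/ε₀.
E = |Q_enc|/(4πε₀r²) = (3.669e-5)/(4π·8.85×10^-12·(0.836)²) = 4.72e5 N/C.

|E| ≈ 4.72×10^5 N/C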